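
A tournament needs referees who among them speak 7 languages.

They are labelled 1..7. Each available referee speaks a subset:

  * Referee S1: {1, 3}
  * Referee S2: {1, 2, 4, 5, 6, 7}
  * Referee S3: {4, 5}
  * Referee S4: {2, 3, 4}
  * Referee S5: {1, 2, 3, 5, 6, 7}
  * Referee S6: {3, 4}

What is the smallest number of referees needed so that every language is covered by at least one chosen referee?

Take {S2, S4}. Their union is {1, 2, 3, 4, 5, 6, 7}, which is all 7 languages.
No single referee has all 7 languages (the largest, S2, has 6), so 2 is optimal.

2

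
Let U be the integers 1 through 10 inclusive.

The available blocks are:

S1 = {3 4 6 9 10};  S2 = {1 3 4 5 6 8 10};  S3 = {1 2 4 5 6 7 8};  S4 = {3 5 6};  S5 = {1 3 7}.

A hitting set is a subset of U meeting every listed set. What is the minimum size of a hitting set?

2

Take H = {3, 4}. Each listed block contains at least one of these, so H is a hitting set of size 2.
No single point lies in every block, so at least 2 are needed and 2 is optimal.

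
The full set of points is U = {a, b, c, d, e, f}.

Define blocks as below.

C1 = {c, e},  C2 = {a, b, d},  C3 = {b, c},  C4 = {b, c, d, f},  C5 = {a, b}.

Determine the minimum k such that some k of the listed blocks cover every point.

3

C1 and C4 and C5 together: C1 ∪ C4 ∪ C5 = {a, b, c, d, e, f} — every point is covered.
Only C1 contains e, so C1 is forced; the remaining 4 points need at least 2 more blocks (each remaining block adds at most 3) — so at least 3 blocks are needed, and 3 is optimal.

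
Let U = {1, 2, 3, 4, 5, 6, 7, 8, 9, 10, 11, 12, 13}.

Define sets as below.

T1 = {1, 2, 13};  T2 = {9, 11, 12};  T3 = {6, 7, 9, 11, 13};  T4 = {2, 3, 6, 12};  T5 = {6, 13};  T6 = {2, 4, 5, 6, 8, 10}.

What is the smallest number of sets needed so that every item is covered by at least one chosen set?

4

Take {T1, T3, T4, T6}. Their union is {1, 2, 3, 4, 5, 6, 7, 8, 9, 10, 11, 12, 13}, which is all 13 items.
Only T4 contains 3, so T4 is forced; the remaining 9 items need at least 3 more sets (each remaining set adds at most 4) — so at least 4 sets are needed, and 4 is optimal.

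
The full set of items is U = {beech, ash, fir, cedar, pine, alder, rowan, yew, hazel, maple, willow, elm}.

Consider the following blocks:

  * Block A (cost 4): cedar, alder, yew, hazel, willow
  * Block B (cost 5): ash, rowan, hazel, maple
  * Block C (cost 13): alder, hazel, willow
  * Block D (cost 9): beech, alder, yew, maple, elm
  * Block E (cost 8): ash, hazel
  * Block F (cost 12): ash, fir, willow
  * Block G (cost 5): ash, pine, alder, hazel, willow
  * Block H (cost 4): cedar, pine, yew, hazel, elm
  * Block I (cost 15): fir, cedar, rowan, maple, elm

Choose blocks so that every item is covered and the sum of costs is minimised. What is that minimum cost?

D, G, I together cover every item (D ∪ G ∪ I = {beech, ash, fir, cedar, pine, alder, rowan, yew, hazel, maple, willow, elm}); total cost 9 + 5 + 15 = 29.
The greedy pick A, B, H, D, F costs 34; no covering selection beats 29.

29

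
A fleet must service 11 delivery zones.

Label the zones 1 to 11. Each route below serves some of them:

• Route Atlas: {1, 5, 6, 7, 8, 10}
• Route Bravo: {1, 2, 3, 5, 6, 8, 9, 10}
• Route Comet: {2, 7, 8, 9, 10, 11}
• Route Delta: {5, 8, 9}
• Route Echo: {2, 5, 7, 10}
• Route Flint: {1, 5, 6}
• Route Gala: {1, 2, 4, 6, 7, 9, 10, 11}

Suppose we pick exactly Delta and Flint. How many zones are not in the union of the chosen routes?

Union of Delta, Flint = {1, 5, 6, 8, 9}.
Not covered: 2, 3, 4, 7, 10, 11 — 6 zones.

6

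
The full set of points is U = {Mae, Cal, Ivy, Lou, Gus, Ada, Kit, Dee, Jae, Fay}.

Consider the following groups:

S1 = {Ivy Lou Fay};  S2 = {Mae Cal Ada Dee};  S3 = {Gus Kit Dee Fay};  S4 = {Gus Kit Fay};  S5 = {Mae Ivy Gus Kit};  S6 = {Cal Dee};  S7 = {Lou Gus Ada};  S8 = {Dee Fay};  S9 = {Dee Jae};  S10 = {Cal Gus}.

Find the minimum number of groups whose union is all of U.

4

Take {S1, S2, S4, S9}. Their union is {Mae, Cal, Ivy, Lou, Gus, Ada, Kit, Dee, Jae, Fay}, which is all 10 points.
No 3 of the 10 groups cover everything (all 120 combinations miss at least one point), so 4 is optimal.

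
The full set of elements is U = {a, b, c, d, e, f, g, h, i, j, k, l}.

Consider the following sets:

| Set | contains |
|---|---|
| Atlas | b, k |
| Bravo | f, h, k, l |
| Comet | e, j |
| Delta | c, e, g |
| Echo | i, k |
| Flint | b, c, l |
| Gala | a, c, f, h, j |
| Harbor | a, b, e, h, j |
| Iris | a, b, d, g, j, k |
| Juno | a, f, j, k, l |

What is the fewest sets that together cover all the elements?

Take {Bravo, Delta, Echo, Iris}. Their union is {a, b, c, d, e, f, g, h, i, j, k, l}, which is all 12 elements.
No 3 of the 10 sets cover everything (all 120 combinations miss at least one element), so 4 is optimal.

4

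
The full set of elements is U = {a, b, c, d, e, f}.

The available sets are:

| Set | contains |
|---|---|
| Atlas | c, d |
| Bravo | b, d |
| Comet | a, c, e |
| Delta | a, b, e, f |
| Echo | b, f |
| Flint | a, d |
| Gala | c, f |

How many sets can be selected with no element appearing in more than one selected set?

2

Flint, Gala are pairwise disjoint (Flint={a,d}; Gala={c,f}).
Every remaining set overlaps one of these, and no 3 of the listed sets are pairwise disjoint, so 2 is the maximum.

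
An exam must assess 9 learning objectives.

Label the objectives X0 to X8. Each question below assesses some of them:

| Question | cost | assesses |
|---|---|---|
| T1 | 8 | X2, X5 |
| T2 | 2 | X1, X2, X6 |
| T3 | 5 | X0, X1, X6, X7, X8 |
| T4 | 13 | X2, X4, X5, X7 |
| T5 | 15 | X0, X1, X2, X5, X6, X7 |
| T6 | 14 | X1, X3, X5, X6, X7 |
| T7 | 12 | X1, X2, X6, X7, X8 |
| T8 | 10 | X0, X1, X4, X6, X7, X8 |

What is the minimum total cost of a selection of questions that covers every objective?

26

T2, T6, T8 together cover every objective (T2 ∪ T6 ∪ T8 = {X0, X1, X2, X3, X4, X5, X6, X7, X8}); total cost 2 + 14 + 10 = 26.
The greedy pick T2, T3, T4, T6 costs 34; no covering selection beats 26.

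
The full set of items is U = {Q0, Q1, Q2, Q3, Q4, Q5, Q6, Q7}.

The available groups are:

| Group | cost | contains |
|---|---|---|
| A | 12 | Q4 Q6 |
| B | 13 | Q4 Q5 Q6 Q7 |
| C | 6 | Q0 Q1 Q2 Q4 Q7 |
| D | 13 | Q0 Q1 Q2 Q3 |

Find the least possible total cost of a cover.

26

B, D together cover every item (B ∪ D = {Q0, Q1, Q2, Q3, Q4, Q5, Q6, Q7}); total cost 13 + 13 = 26.
The greedy pick C, B, D costs 32; no covering selection beats 26.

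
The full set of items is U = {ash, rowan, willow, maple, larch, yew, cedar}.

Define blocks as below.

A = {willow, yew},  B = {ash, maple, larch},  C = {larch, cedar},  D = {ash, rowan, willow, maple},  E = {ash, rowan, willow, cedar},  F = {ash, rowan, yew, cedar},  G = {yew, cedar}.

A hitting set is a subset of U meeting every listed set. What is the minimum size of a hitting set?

The 3 items {ash, larch, yew} hit every block.
No choice of 2 items meets every block, so 3 is the minimum.

3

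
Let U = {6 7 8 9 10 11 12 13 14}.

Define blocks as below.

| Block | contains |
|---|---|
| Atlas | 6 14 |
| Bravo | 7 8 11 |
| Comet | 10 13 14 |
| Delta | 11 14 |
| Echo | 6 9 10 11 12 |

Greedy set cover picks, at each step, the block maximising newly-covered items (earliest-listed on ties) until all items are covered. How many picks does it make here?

3

Greedy: pick Echo (covers 5 new) → pick Bravo (covers 2 new) → pick Comet (covers 2 new). Total picks: 3.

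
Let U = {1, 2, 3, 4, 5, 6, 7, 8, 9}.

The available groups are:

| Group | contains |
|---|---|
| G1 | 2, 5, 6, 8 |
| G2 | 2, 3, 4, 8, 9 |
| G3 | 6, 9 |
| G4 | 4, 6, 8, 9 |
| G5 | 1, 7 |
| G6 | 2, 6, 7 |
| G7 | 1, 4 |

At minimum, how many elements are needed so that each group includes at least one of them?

Take H = {4, 6, 7}. Each listed group contains at least one of these, so H is a hitting set of size 3.
No choice of 2 elements meets every group, so 3 is the minimum.

3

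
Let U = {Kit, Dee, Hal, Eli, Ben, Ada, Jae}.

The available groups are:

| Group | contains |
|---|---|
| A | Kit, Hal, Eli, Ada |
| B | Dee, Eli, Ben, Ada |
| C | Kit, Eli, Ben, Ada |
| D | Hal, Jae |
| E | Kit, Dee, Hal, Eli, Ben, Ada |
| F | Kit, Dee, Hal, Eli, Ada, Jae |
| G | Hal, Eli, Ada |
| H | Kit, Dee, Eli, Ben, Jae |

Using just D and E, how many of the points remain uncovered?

0

Union of D, E = {Kit, Dee, Hal, Eli, Ben, Ada, Jae} — that's every point, so 0 are uncovered.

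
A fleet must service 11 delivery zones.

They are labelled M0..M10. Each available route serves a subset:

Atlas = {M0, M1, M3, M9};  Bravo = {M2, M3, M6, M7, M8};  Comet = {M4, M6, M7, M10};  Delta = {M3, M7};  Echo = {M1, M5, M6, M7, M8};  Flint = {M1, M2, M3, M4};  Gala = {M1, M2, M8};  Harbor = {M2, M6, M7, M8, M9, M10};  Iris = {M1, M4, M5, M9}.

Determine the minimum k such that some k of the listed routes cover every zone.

3

Take {Atlas, Harbor, Iris}. Their union is {M0, M1, M2, M3, M4, M5, M6, M7, M8, M9, M10}, which is all 11 zones.
Only Atlas contains M0, so Atlas is forced; the remaining 7 zones need at least 2 more routes (each remaining route adds at most 5) — so at least 3 routes are needed, and 3 is optimal.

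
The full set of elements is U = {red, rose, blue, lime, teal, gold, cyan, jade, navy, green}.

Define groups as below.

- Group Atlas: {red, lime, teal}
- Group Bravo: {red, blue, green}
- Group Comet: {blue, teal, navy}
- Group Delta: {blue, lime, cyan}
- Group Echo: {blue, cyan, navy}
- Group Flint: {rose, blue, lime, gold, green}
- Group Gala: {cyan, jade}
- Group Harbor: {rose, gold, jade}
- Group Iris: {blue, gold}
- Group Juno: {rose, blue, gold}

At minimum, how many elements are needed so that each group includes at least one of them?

Take H = {blue, teal, jade}. Each listed group contains at least one of these, so H is a hitting set of size 3.
The groups Atlas, Gala, Iris are pairwise disjoint, so any hitting set needs a separate element for each — at least 3. Hence 3 is optimal.

3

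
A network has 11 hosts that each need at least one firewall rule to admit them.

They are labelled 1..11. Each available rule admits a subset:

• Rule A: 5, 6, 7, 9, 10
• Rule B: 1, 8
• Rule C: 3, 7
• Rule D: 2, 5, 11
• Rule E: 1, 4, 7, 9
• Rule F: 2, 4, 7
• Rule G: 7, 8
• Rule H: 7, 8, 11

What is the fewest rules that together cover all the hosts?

Take {A, C, D, E, H}. Their union is {1, 2, 3, 4, 5, 6, 7, 8, 9, 10, 11}, which is all 11 hosts.
No 4 of the 8 rules cover everything (all 70 combinations miss at least one host), so 5 is optimal.

5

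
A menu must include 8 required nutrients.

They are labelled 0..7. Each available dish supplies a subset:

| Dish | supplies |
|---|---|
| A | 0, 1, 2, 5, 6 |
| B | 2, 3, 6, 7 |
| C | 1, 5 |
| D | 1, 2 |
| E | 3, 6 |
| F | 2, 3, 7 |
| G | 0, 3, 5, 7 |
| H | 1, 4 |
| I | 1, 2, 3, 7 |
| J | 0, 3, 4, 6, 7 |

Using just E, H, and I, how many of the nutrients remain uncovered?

Union of E, H, I = {1, 2, 3, 4, 6, 7}.
Not covered: 0, 5 — 2 nutrients.

2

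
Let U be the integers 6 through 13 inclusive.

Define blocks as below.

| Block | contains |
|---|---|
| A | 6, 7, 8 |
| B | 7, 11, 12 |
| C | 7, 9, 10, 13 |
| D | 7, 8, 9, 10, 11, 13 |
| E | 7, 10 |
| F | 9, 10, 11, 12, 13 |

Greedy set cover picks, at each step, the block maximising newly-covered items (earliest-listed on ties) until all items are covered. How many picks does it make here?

3

Greedy: pick D (covers 6 new) → pick A (covers 1 new) → pick B (covers 1 new). Total picks: 3.
(The true minimum cover uses only 2 blocks, so greedy is not optimal here.)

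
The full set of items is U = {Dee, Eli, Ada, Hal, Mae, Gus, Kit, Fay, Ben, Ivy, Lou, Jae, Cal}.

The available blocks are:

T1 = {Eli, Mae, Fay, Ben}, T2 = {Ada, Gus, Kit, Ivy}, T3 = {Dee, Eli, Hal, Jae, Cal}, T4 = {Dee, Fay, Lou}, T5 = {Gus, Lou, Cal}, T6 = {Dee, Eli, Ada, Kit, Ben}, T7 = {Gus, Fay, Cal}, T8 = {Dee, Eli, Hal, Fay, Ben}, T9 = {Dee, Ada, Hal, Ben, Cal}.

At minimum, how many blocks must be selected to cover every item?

4

T1 and T2 and T3 and T5 together: T1 ∪ T2 ∪ T3 ∪ T5 = {Dee, Eli, Ada, Hal, Mae, Gus, Kit, Fay, Ben, Ivy, Lou, Jae, Cal} — every item is covered.
Only T1 contains Mae, so T1 is forced; the remaining 9 items need at least 3 more blocks (each remaining block adds at most 4) — so at least 4 blocks are needed, and 4 is optimal.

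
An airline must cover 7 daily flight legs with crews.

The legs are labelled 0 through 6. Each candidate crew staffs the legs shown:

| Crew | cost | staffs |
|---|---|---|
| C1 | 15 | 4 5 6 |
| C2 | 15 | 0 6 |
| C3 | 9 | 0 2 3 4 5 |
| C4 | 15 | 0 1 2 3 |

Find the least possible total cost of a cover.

30

C1, C4 together cover every leg (C1 ∪ C4 = {0, 1, 2, 3, 4, 5, 6}); total cost 15 + 15 = 30.
The greedy pick C3, C1, C4 costs 39; no covering selection beats 30.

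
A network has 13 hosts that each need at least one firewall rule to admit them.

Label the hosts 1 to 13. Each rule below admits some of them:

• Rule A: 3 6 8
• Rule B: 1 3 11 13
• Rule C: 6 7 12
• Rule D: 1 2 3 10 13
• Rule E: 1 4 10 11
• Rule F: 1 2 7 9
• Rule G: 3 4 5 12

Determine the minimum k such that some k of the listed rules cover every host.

Take {A, B, E, F, G}. Their union is {1, 2, 3, 4, 5, 6, 7, 8, 9, 10, 11, 12, 13}, which is all 13 hosts.
No 4 of the 7 rules cover everything (all 35 combinations miss at least one host), so 5 is optimal.

5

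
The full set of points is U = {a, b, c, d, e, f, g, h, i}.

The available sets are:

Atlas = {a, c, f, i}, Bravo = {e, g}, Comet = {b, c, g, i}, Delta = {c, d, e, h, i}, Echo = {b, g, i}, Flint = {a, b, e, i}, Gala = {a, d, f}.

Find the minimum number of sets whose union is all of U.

3

Delta, Echo, and Gala cover everything between them: the union {a, b, c, d, e, f, g, h, i} is all of U.
Only Delta contains h, so Delta is forced; the remaining 4 points need at least 2 more sets (each remaining set adds at most 2) — so at least 3 sets are needed, and 3 is optimal.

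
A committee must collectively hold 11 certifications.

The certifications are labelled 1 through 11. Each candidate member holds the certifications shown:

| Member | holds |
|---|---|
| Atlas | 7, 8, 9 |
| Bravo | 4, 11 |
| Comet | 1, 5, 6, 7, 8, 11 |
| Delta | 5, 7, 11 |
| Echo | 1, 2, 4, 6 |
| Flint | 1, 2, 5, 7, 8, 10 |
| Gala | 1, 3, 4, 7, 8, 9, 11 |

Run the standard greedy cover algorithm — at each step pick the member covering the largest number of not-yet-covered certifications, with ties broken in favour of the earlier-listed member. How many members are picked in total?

Greedy: pick Gala (covers 7 new) → pick Flint (covers 3 new) → pick Comet (covers 1 new). Total picks: 3.

3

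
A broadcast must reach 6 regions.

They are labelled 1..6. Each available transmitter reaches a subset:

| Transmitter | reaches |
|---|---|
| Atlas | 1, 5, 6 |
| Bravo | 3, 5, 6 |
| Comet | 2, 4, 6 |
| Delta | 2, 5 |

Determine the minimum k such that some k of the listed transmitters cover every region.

3

Atlas and Bravo and Comet together: Atlas ∪ Bravo ∪ Comet = {1, 2, 3, 4, 5, 6} — every region is covered.
Only Atlas contains 1, so Atlas is forced; the remaining 3 regions need at least 2 more transmitters (each remaining transmitter adds at most 2) — so at least 3 transmitters are needed, and 3 is optimal.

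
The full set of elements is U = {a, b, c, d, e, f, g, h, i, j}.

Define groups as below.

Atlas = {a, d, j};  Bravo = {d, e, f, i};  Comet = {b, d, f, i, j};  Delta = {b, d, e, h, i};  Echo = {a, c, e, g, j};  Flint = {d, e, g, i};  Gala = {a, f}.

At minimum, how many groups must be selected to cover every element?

Delta and Echo and Gala together: Delta ∪ Echo ∪ Gala = {a, b, c, d, e, f, g, h, i, j} — every element is covered.
Only Echo contains c, so Echo is forced; the remaining 5 elements need at least 2 more groups (each remaining group adds at most 4) — so at least 3 groups are needed, and 3 is optimal.

3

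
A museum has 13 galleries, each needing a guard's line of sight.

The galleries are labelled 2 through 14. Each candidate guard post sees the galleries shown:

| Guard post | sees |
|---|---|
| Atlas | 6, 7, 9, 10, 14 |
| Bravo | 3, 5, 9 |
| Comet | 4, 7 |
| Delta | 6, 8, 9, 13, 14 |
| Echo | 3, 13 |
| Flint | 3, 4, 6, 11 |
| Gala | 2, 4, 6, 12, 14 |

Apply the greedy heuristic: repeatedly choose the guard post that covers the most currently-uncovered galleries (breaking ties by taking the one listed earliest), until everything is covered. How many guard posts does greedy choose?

Greedy: pick Atlas (covers 5 new) → pick Flint (covers 3 new) → pick Delta (covers 2 new) → pick Gala (covers 2 new) → pick Bravo (covers 1 new). Total picks: 5.

5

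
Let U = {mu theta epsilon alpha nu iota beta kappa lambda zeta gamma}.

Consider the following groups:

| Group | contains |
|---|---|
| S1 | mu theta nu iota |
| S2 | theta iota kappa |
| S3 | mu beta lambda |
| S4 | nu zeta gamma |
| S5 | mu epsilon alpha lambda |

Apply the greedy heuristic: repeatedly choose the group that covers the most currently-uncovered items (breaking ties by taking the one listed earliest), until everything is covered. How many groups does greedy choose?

Greedy: pick S1 (covers 4 new) → pick S5 (covers 3 new) → pick S4 (covers 2 new) → pick S2 (covers 1 new) → pick S3 (covers 1 new). Total picks: 5.
(The true minimum cover uses only 4 groups, so greedy is not optimal here.)

5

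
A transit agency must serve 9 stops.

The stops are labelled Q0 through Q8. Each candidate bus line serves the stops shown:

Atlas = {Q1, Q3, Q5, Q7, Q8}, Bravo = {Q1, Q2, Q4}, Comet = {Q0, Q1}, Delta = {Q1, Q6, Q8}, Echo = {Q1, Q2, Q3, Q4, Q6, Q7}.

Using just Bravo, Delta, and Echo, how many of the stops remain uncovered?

Union of Bravo, Delta, Echo = {Q1, Q2, Q3, Q4, Q6, Q7, Q8}.
Not covered: Q0, Q5 — 2 stops.

2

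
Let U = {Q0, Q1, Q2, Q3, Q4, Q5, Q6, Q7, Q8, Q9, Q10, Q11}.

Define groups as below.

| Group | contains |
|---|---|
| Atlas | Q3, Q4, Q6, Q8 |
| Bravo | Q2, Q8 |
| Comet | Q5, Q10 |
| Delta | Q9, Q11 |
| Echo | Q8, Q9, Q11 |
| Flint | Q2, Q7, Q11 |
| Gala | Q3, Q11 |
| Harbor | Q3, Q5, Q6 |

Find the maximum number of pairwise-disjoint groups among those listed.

Atlas, Comet, Flint are pairwise disjoint (Atlas={Q3,Q4,Q6,Q8}; Comet={Q5,Q10}; Flint={Q2,Q7,Q11}).
Every remaining group overlaps one of these, and no 4 of the listed groups are pairwise disjoint, so 3 is the maximum.

3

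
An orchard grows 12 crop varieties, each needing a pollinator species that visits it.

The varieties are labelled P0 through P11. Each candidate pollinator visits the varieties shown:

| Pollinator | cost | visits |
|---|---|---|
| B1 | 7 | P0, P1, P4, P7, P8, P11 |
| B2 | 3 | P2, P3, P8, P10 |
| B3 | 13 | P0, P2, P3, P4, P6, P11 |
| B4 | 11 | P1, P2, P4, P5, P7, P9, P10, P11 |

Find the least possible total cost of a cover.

27

B2, B3, B4 together cover every variety (B2 ∪ B3 ∪ B4 = {P0, P1, P2, P3, P4, P5, P6, P7, P8, P9, P10, P11}); total cost 3 + 13 + 11 = 27.
The greedy pick B2, B1, B4, B3 costs 34; no covering selection beats 27.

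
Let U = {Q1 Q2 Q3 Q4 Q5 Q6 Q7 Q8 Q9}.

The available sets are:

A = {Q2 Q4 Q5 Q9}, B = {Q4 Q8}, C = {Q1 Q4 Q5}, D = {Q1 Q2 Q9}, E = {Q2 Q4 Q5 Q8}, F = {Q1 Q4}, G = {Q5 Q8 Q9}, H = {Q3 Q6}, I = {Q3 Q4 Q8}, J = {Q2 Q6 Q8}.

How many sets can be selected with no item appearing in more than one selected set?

3

B, D, H are pairwise disjoint (B={Q4,Q8}; D={Q1,Q2,Q9}; H={Q3,Q6}).
Every remaining set overlaps one of these, and no 4 of the listed sets are pairwise disjoint, so 3 is the maximum.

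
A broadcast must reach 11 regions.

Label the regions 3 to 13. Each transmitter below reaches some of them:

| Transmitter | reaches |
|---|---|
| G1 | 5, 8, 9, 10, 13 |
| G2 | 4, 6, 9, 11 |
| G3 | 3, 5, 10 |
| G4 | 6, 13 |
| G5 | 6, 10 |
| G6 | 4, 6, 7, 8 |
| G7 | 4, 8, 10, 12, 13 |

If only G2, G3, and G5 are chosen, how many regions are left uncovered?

Union of G2, G3, G5 = {3, 4, 5, 6, 9, 10, 11}.
Not covered: 7, 8, 12, 13 — 4 regions.

4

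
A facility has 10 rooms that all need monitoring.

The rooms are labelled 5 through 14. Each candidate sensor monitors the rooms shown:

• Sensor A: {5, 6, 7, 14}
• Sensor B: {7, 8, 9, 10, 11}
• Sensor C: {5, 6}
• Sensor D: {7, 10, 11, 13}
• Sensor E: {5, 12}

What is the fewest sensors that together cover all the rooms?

Take {A, B, D, E}. Their union is {5, 6, 7, 8, 9, 10, 11, 12, 13, 14}, which is all 10 rooms.
No 3 of the 5 sensors cover everything (all 10 combinations miss at least one room), so 4 is optimal.

4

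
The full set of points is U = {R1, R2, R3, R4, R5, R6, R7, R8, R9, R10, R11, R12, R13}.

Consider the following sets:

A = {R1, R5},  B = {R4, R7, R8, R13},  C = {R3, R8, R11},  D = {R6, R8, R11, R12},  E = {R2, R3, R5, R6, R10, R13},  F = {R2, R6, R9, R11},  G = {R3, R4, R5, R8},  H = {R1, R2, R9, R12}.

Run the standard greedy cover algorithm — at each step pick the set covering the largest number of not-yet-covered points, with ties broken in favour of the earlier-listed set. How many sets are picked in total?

4

Greedy: pick E (covers 6 new) → pick B (covers 3 new) → pick H (covers 3 new) → pick C (covers 1 new). Total picks: 4.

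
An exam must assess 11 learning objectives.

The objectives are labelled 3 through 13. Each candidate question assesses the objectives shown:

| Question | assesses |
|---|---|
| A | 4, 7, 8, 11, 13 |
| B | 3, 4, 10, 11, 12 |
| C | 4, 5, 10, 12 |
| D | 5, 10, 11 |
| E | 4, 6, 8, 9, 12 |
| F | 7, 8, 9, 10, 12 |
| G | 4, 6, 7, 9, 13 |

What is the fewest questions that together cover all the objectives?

4

Take {A, B, D, G}. Their union is {3, 4, 5, 6, 7, 8, 9, 10, 11, 12, 13}, which is all 11 objectives.
No 3 of the 7 questions cover everything (all 35 combinations miss at least one objective), so 4 is optimal.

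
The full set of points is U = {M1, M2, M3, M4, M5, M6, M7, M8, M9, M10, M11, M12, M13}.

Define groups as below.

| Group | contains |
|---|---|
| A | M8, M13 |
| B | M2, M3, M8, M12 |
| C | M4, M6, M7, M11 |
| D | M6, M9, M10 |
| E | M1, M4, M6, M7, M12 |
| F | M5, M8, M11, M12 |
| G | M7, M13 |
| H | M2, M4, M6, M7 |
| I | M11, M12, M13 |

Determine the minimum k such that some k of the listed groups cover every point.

5

B, D, E, F, and G cover everything between them: the union {M1, M2, M3, M4, M5, M6, M7, M8, M9, M10, M11, M12, M13} is all of U.
No 4 of the 9 groups cover everything (all 126 combinations miss at least one point), so 5 is optimal.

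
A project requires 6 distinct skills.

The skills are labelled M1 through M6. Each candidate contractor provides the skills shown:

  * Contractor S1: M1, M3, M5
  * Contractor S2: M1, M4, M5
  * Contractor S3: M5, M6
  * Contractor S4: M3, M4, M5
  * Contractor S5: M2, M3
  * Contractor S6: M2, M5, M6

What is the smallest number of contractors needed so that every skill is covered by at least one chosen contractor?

S1 and S4 and S6 together: S1 ∪ S4 ∪ S6 = {M1, M2, M3, M4, M5, M6} — every skill is covered.
No 2 of the 6 contractors cover everything (all 15 combinations miss at least one skill), so 3 is optimal.

3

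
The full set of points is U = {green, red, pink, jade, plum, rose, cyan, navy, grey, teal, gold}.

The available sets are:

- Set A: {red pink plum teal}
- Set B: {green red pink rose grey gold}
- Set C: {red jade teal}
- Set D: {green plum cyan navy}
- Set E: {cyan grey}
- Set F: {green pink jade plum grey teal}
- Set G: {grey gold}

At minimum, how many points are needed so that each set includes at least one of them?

3

Take H = {jade, plum, grey}. Each listed set contains at least one of these, so H is a hitting set of size 3.
The sets C, D, G are pairwise disjoint, so any hitting set needs a separate point for each — at least 3. Hence 3 is optimal.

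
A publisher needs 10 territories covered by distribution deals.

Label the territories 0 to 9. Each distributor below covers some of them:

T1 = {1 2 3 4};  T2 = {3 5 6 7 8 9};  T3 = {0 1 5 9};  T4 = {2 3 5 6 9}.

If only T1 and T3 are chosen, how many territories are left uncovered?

Union of T1, T3 = {0, 1, 2, 3, 4, 5, 9}.
Not covered: 6, 7, 8 — 3 territories.

3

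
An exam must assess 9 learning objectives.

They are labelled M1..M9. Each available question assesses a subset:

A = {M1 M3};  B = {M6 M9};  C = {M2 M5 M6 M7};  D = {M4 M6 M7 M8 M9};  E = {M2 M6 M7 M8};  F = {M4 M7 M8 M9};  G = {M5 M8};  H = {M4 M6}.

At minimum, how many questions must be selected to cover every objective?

A and C and D together: A ∪ C ∪ D = {M1, M2, M3, M4, M5, M6, M7, M8, M9} — every objective is covered.
Only A contains M1, so A is forced; the remaining 7 objectives need at least 2 more questions (each remaining question adds at most 5) — so at least 3 questions are needed, and 3 is optimal.

3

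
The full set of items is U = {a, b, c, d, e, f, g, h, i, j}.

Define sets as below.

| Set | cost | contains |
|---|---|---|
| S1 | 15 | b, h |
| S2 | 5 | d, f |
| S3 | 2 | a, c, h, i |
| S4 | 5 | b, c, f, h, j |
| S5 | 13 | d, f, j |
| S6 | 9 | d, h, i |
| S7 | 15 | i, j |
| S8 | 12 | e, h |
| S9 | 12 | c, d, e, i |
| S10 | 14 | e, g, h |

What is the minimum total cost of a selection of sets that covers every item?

26

S2, S3, S4, S10 together cover every item (S2 ∪ S3 ∪ S4 ∪ S10 = {a, b, c, d, e, f, g, h, i, j}); total cost 5 + 2 + 5 + 14 = 26.
No covering selection has total cost below 26.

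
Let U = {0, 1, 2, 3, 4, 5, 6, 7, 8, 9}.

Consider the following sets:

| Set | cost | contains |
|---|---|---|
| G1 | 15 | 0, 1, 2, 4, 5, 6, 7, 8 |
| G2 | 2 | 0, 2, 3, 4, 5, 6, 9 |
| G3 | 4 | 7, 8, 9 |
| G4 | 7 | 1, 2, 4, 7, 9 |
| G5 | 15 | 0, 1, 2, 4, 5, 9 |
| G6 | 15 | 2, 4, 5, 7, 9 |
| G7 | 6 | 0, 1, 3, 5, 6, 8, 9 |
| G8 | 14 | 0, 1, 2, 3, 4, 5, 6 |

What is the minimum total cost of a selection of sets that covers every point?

12

G2, G3, G7 together cover every point (G2 ∪ G3 ∪ G7 = {0, 1, 2, 3, 4, 5, 6, 7, 8, 9}); total cost 2 + 4 + 6 = 12.
No covering selection has total cost below 12.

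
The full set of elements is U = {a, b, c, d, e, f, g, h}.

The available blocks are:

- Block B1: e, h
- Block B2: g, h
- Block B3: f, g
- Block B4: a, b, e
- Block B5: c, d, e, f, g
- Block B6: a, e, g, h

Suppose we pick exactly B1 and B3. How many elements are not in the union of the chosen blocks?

4

Union of B1, B3 = {e, f, g, h}.
Not covered: a, b, c, d — 4 elements.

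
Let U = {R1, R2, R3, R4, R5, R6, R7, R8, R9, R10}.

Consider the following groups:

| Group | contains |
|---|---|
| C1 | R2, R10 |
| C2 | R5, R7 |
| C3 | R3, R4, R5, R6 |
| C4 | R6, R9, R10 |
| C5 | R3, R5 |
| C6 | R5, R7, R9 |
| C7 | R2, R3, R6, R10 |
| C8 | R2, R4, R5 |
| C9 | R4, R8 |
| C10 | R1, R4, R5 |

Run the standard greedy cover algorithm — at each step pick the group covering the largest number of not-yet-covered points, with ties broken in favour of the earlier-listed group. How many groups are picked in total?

Greedy: pick C3 (covers 4 new) → pick C1 (covers 2 new) → pick C6 (covers 2 new) → pick C9 (covers 1 new) → pick C10 (covers 1 new). Total picks: 5.
(The true minimum cover uses only 4 groups, so greedy is not optimal here.)

5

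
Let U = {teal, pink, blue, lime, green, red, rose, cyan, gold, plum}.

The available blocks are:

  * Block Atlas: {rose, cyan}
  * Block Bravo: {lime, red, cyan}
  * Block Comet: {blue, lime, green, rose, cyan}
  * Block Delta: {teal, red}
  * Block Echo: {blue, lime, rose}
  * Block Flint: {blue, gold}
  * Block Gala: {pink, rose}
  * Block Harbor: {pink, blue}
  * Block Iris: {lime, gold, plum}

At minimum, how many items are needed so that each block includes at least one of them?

4

The 4 items {blue, lime, red, rose} hit every block.
The blocks Atlas, Delta, Harbor, Iris are pairwise disjoint, so any hitting set needs a separate item for each — at least 4. Hence 4 is optimal.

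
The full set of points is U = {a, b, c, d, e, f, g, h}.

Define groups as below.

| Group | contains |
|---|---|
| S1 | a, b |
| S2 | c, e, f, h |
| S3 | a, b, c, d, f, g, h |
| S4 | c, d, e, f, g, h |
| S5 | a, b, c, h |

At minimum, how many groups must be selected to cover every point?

S4 and S5 together: S4 ∪ S5 = {a, b, c, d, e, f, g, h} — every point is covered.
No single group has all 8 points (the largest, S3, has 7), so 2 is optimal.

2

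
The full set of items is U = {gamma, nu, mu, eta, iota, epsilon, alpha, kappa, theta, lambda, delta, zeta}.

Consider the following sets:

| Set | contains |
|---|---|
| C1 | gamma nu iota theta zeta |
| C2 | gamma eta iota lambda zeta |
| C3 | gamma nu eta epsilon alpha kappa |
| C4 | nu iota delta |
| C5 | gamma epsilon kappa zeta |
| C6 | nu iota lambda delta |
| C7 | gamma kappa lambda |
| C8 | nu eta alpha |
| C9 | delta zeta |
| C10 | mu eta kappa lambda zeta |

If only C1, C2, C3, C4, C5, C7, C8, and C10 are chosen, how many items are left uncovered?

0

Union of C1, C2, C3, C4, C5, C7, C8, C10 = {gamma, nu, mu, eta, iota, epsilon, alpha, kappa, theta, lambda, delta, zeta} — that's every item, so 0 are uncovered.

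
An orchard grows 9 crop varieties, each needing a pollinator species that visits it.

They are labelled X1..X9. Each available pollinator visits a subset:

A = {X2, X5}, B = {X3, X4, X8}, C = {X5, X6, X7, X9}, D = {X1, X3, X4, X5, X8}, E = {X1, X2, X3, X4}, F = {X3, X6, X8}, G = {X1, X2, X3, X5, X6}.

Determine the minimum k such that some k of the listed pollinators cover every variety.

Take {B, C, E}. Their union is {X1, X2, X3, X4, X5, X6, X7, X8, X9}, which is all 9 varieties.
Only C contains X7, so C is forced; the remaining 5 varieties need at least 2 more pollinators (each remaining pollinator adds at most 4) — so at least 3 pollinators are needed, and 3 is optimal.

3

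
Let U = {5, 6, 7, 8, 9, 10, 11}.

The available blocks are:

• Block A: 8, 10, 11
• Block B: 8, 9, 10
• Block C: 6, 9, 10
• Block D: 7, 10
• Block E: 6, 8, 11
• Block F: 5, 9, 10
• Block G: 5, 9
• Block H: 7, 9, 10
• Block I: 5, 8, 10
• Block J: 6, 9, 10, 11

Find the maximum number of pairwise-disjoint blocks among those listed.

D, E, G are pairwise disjoint (D={7,10}; E={6,8,11}; G={5,9}).
Every remaining block overlaps one of these, and no 4 of the listed blocks are pairwise disjoint, so 3 is the maximum.

3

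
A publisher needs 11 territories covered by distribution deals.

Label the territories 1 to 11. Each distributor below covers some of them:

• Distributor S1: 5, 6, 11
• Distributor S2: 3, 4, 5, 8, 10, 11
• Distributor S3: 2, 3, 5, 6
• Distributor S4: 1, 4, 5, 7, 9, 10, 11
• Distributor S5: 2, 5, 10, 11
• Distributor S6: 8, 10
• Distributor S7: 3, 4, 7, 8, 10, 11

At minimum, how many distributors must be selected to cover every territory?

S2 and S3 and S4 together: S2 ∪ S3 ∪ S4 = {1, 2, 3, 4, 5, 6, 7, 8, 9, 10, 11} — every territory is covered.
Only S4 contains 1, so S4 is forced; the remaining 4 territories need at least 2 more distributors (each remaining distributor adds at most 3) — so at least 3 distributors are needed, and 3 is optimal.

3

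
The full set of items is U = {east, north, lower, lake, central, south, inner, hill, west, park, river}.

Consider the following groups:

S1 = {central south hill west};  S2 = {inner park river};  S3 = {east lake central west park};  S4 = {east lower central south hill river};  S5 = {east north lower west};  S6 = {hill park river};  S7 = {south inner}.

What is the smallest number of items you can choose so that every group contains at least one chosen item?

3

H = {inner, west, river} meets every group (each contains at least one member of H), and |H| = 3.
The groups S5, S6, S7 are pairwise disjoint, so any hitting set needs a separate item for each — at least 3. Hence 3 is optimal.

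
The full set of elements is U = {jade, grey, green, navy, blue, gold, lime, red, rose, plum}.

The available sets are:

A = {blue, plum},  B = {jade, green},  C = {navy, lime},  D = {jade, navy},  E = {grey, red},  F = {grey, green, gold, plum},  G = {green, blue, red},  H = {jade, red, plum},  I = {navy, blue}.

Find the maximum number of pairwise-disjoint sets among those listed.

4

A, B, C, E are pairwise disjoint (A={blue,plum}; B={jade,green}; C={navy,lime}; E={grey,red}).
Every remaining set overlaps one of these, and no 5 of the listed sets are pairwise disjoint, so 4 is the maximum.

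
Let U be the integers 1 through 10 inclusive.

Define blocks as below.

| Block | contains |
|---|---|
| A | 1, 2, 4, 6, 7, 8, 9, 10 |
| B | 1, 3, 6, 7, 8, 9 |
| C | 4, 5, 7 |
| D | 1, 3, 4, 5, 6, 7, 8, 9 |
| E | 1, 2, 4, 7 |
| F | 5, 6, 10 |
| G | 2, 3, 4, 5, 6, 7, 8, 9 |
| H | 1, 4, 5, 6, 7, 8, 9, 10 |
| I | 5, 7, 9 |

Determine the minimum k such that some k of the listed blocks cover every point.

Take {G, H}. Their union is {1, 2, 3, 4, 5, 6, 7, 8, 9, 10}, which is all 10 points.
No single block has all 10 points (the largest, A, has 8), so 2 is optimal.

2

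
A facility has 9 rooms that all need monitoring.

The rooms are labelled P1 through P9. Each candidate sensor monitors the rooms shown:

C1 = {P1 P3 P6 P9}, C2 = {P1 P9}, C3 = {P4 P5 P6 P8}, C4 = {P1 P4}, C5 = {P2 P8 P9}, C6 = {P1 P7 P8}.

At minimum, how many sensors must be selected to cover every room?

4

C1 and C3 and C5 and C6 together: C1 ∪ C3 ∪ C5 ∪ C6 = {P1, P2, P3, P4, P5, P6, P7, P8, P9} — every room is covered.
No 3 of the 6 sensors cover everything (all 20 combinations miss at least one room), so 4 is optimal.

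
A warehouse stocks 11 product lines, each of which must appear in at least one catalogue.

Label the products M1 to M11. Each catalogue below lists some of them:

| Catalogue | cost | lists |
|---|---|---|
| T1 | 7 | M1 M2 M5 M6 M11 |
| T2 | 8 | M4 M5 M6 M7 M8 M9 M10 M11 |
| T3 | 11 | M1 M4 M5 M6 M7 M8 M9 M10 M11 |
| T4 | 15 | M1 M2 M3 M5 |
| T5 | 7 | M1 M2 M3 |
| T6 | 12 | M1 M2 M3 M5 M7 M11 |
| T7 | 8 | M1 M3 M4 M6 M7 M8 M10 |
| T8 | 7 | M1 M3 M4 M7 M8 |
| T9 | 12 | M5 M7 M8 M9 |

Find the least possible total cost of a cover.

15

T2, T5 together cover every product (T2 ∪ T5 = {M1, M2, M3, M4, M5, M6, M7, M8, M9, M10, M11}); total cost 8 + 7 = 15.
No covering selection has total cost below 15.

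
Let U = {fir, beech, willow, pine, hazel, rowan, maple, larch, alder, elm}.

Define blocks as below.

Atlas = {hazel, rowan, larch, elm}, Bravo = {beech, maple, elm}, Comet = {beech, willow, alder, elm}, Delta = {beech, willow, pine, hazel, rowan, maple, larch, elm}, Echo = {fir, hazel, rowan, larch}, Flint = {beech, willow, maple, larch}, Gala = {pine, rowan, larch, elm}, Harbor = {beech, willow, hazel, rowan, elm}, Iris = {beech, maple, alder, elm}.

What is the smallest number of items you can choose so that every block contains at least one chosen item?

Take H = {larch, elm}. Each listed block contains at least one of these, so H is a hitting set of size 2.
The blocks Bravo, Echo are pairwise disjoint, so any hitting set needs a separate item for each — at least 2. Hence 2 is optimal.

2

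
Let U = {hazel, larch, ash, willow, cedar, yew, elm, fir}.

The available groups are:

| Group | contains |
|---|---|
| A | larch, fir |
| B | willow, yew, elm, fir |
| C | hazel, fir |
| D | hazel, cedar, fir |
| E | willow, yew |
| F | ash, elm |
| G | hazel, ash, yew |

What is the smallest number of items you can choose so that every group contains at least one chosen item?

3

Take H = {ash, willow, fir}. Each listed group contains at least one of these, so H is a hitting set of size 3.
The groups A, E, F are pairwise disjoint, so any hitting set needs a separate item for each — at least 3. Hence 3 is optimal.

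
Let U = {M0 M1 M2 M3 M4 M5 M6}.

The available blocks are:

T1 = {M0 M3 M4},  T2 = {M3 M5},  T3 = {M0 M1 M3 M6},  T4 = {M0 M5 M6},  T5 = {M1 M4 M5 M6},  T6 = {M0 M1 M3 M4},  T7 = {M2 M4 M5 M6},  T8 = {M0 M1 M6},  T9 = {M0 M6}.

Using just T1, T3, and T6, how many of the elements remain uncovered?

2

Union of T1, T3, T6 = {M0, M1, M3, M4, M6}.
Not covered: M2, M5 — 2 elements.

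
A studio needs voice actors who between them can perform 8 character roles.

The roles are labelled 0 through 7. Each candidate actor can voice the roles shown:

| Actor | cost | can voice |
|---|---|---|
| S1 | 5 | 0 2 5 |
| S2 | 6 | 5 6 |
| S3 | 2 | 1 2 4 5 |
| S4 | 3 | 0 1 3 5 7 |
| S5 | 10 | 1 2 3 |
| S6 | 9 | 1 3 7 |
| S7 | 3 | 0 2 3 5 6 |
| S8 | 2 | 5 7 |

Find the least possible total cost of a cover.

7

S3, S7, S8 together cover every role (S3 ∪ S7 ∪ S8 = {0, 1, 2, 3, 4, 5, 6, 7}); total cost 2 + 3 + 2 = 7.
The greedy pick S3, S4, S7 costs 8; no covering selection beats 7.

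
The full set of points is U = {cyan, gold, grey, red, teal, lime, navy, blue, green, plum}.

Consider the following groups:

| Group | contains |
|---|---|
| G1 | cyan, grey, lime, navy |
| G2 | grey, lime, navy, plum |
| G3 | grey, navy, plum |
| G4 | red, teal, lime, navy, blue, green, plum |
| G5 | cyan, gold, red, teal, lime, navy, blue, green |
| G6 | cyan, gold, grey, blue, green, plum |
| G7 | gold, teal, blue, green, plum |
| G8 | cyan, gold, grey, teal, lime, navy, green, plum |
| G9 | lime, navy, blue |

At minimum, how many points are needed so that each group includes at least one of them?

Take H = {lime, plum}. Each listed group contains at least one of these, so H is a hitting set of size 2.
The groups G1, G7 are pairwise disjoint, so any hitting set needs a separate point for each — at least 2. Hence 2 is optimal.

2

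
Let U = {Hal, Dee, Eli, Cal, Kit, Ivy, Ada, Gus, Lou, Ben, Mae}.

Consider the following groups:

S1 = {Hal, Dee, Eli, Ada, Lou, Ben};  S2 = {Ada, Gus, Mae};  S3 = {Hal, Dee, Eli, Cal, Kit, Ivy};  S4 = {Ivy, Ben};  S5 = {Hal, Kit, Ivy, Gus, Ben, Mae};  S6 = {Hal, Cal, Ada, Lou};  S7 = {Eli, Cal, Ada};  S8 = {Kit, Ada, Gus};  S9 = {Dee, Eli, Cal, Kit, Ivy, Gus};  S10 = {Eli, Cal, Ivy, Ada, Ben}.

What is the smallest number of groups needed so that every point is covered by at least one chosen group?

3

S1 and S5 and S6 together: S1 ∪ S5 ∪ S6 = {Hal, Dee, Eli, Cal, Kit, Ivy, Ada, Gus, Lou, Ben, Mae} — every point is covered.
No 2 of the 10 groups cover everything (all 45 combinations miss at least one point), so 3 is optimal.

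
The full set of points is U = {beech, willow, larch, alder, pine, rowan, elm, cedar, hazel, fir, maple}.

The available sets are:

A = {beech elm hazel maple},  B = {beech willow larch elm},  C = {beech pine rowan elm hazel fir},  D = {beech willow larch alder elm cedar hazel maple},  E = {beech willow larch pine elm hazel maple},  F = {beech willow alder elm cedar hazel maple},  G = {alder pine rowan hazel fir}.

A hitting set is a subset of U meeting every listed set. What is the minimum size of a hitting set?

2

H = {alder, elm} meets every set (each contains at least one member of H), and |H| = 2.
The sets B, G are pairwise disjoint, so any hitting set needs a separate point for each — at least 2. Hence 2 is optimal.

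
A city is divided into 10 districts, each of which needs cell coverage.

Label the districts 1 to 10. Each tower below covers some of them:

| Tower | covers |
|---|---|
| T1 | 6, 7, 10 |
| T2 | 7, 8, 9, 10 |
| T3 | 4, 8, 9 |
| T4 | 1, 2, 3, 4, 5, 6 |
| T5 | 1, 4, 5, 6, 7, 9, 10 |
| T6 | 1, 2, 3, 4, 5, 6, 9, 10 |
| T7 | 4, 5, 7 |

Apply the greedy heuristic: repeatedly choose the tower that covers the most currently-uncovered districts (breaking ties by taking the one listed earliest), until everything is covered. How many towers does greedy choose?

Greedy: pick T6 (covers 8 new) → pick T2 (covers 2 new). Total picks: 2.

2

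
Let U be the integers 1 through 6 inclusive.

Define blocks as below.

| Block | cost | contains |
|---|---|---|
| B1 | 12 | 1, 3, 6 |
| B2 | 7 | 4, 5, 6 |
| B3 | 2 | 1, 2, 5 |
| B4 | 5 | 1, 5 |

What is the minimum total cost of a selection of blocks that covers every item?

21

B1, B2, B3 together cover every item (B1 ∪ B2 ∪ B3 = {1, 2, 3, 4, 5, 6}); total cost 12 + 7 + 2 = 21.
No covering selection has total cost below 21.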